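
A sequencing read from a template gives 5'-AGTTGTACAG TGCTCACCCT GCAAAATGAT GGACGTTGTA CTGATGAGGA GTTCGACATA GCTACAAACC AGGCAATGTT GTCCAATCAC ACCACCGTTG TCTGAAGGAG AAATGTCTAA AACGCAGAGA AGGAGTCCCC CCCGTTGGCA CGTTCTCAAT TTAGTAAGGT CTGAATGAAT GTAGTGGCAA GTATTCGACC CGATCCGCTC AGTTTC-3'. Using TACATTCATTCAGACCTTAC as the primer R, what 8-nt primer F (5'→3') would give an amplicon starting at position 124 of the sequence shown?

5'-GCAGAGAA-3'

The reverse primer's reverse complement GTAAGGTCTGAATGAATGTA matches the template at positions 164–183; the product starts at position 124.
The forward primer is identical to the top strand over positions 124–131: GCAGAGAA.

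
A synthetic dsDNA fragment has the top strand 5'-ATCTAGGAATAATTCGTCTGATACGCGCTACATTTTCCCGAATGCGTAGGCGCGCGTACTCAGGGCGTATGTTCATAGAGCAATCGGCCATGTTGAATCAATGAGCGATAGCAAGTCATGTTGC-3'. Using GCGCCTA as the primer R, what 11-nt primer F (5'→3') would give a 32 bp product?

The reverse primer's reverse complement TAGGCGC matches the template at positions 47–53, so the product ends at position 53.
A 32 bp product then starts at position 53 − 32 + 1 = 22.
The forward primer is identical to the top strand there: TACGCGCTACA.

5'-TACGCGCTACA-3'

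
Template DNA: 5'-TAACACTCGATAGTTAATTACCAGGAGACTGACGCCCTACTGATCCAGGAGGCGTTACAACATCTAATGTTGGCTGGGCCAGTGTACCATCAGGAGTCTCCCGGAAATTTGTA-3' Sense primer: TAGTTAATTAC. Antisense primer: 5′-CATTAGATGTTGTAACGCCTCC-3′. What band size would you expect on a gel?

59 bp

Forward primer TAGTTAATTAC is found on the top strand at positions 11–21.
Reverse complement of the reverse primer: GGAGGCGTTACAACATCTAATG. This occurs on the top strand at positions 48–69.
Amplicon spans positions 11–69: 59 bp.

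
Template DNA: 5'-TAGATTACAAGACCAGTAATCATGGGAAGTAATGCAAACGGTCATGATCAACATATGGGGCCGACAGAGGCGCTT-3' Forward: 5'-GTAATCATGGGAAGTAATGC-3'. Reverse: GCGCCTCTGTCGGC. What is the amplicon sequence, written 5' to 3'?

5'-GTAATCATGGGAAGTAATGCAAACGGTCATGATCAACATATGGGGCCGACAGAGGCGC-3'

The forward primer matches the template at positions 16–35.
Reverse complement of the reverse primer: GCCGACAGAGGCGC. This occurs on the top strand at positions 60–73.
The product is the template from position 16 through 73 (58 bp).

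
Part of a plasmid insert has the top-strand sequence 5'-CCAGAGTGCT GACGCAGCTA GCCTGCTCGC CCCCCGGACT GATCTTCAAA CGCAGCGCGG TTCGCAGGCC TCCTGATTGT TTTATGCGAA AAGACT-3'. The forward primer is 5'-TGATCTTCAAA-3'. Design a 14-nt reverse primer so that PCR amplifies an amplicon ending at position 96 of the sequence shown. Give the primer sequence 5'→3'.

5'-AGTCTTTTCGCATA-3'

The forward primer binds at positions 40–50; the product's 3' end on the top strand is position 96.
The reverse primer anneals to the top strand over positions 83–96, i.e. to TATGCGAAAAGACT.
Its sequence written 5'→3' is the reverse complement: AGTCTTTTCGCATA.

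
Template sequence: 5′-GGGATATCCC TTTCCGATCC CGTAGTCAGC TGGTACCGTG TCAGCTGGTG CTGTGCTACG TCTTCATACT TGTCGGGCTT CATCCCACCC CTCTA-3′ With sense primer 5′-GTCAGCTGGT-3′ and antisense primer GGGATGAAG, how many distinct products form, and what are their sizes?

Two products: 62 bp, 47 bp

The forward primer GTCAGCTGGT matches the top strand at positions 25–34, 40–49.
The reverse primer's reverse complement is CTTCATCCC, matching at positions 78–86.
Each forward site pairs with the reverse site to give a product ending at position 86: sizes 62, 47 bp.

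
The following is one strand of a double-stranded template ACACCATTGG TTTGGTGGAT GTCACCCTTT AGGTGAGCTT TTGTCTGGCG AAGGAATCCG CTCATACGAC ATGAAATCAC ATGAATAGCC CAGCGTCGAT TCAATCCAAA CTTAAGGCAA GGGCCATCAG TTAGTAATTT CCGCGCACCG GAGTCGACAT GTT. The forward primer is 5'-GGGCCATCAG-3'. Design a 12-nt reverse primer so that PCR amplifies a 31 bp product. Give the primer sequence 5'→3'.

5'-CCGGTGCGCGGA-3'

The forward primer binds at positions 121–130, so a 31 bp product ends at position 121 + 31 − 1 = 151.
The reverse primer anneals to the top strand over positions 140–151, i.e. to TCCGCGCACCGG.
Its sequence written 5'→3' is the reverse complement: CCGGTGCGCGGA.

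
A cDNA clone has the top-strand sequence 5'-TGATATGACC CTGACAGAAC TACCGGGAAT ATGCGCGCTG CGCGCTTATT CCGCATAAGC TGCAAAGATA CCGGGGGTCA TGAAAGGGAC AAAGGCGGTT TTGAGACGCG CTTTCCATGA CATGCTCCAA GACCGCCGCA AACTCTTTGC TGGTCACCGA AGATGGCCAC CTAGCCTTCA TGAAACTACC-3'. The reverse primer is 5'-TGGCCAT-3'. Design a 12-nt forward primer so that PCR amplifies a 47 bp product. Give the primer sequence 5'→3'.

The reverse primer's reverse complement ATGGCCA matches the template at positions 163–169, so the product ends at position 169.
A 47 bp product then starts at position 169 − 47 + 1 = 123.
The forward primer is identical to the top strand there: TGCTCCAAGACC.

5'-TGCTCCAAGACC-3'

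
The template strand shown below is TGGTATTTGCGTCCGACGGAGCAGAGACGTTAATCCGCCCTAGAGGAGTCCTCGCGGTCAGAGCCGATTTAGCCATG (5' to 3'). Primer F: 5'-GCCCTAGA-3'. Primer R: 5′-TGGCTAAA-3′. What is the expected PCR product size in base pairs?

39 bp

Scanning the template, GCCCTAGA occurs at positions 37–44; this primer anneals to the bottom strand there with its 3' end pointing downstream.
Reverse complement of the reverse primer: TTTAGCCA. This occurs on the top strand at positions 68–75.
Product length = (reverse-primer end) − (forward-primer start) + 1 = 75 − 37 + 1 = 39 bp.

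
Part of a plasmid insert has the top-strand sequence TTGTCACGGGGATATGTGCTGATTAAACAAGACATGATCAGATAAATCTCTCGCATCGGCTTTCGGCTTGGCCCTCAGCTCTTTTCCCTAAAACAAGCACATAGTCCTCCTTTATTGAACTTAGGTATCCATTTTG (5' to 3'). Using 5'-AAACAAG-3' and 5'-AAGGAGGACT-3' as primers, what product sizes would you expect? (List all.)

The forward primer AAACAAG matches the top strand at positions 25–31, 91–97.
The reverse primer's reverse complement is AGTCCTCCTT, matching at positions 103–112.
Each forward site pairs with the reverse site to give a product ending at position 112: sizes 88, 22 bp.

88 bp, 22 bp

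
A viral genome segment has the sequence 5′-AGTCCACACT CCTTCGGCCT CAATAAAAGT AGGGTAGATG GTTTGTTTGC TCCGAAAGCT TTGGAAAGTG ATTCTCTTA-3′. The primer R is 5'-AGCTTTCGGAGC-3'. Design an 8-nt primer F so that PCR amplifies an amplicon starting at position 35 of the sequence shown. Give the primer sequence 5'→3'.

The reverse primer's reverse complement GCTCCGAAAGCT matches the template at positions 49–60; the product starts at position 35.
The forward primer is identical to the top strand over positions 35–42: TAGATGGT.

5'-TAGATGGT-3'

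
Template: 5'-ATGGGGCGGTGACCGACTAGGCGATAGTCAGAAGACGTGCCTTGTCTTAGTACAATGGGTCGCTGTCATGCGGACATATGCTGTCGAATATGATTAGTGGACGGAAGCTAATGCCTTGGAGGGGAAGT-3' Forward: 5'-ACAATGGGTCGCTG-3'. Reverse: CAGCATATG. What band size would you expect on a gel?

32 bp

The forward primer matches the template at positions 52–65.
Reverse complement of the reverse primer: CATATGCTG. This occurs on the top strand at positions 75–83.
Product length = (reverse-primer end) − (forward-primer start) + 1 = 83 − 52 + 1 = 32 bp.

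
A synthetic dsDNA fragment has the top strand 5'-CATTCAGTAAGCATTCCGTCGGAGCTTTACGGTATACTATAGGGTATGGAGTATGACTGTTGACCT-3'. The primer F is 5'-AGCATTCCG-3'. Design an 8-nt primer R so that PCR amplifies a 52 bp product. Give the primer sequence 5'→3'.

5'-AACAGTCA-3'

The forward primer binds at positions 10–18, so a 52 bp product ends at position 10 + 52 − 1 = 61.
The reverse primer anneals to the top strand over positions 54–61, i.e. to TGACTGTT.
Its sequence written 5'→3' is the reverse complement: AACAGTCA.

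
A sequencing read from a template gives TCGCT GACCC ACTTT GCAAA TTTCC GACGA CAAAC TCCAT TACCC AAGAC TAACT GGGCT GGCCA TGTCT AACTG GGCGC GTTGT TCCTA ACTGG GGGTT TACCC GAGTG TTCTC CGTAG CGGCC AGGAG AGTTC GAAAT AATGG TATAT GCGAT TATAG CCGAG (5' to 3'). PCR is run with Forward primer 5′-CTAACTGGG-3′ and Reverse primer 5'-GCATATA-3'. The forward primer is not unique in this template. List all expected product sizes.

103 bp, 84 bp, 65 bp

The forward primer CTAACTGGG matches the top strand at positions 50–58, 69–77, 88–96.
The reverse primer's reverse complement is TATATGC, matching at positions 146–152.
Each forward site pairs with the reverse site to give a product ending at position 152: sizes 103, 84, 65 bp.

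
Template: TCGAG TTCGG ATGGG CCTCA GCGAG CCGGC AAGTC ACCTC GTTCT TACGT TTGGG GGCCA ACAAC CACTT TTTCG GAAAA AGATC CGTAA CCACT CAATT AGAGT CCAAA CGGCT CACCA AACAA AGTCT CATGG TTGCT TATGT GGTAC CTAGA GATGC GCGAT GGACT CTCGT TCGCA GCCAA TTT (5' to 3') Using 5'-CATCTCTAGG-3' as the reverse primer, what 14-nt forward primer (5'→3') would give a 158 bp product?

The reverse primer's reverse complement CCTAGAGATG matches the template at positions 150–159, so the product ends at position 159.
A 158 bp product then starts at position 159 − 158 + 1 = 2.
The forward primer is identical to the top strand there: CGAGTTCGGATGGG.

5'-CGAGTTCGGATGGG-3'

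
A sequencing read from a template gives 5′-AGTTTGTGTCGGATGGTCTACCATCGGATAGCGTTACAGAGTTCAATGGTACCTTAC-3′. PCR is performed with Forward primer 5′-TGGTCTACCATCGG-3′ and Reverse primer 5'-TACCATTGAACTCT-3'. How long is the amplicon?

Scanning the template, TGGTCTACCATCGG occurs at positions 14–27; this primer anneals to the bottom strand there with its 3' end pointing downstream.
Taking the reverse complement of TACCATTGAACTCT gives AGAGTTCAATGGTA, found at positions 38–51 on the template; the primer anneals here to the top strand with its 3' end pointing upstream.
Amplicon spans positions 14–51: 38 bp.

38 bp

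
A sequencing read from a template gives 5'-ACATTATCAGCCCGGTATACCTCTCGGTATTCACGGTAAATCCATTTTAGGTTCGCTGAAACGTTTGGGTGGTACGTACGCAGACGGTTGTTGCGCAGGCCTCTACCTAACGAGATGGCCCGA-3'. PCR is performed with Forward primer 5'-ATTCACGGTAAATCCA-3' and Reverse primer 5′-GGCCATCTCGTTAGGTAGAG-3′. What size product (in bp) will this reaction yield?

92 bp

The forward primer matches the template at positions 29–44.
Reverse complement of the reverse primer: CTCTACCTAACGAGATGGCC. This occurs on the top strand at positions 101–120.
Amplicon spans positions 29–120: 92 bp.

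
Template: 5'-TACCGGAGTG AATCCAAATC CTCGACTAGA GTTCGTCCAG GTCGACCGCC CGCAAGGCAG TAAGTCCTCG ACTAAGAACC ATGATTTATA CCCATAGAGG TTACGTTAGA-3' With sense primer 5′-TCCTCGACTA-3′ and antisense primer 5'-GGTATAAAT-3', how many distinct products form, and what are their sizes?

Two products: 74 bp, 28 bp

The forward primer TCCTCGACTA matches the top strand at positions 19–28, 65–74.
The reverse primer's reverse complement is ATTTATACC, matching at positions 84–92.
Each forward site pairs with the reverse site to give a product ending at position 92: sizes 74, 28 bp.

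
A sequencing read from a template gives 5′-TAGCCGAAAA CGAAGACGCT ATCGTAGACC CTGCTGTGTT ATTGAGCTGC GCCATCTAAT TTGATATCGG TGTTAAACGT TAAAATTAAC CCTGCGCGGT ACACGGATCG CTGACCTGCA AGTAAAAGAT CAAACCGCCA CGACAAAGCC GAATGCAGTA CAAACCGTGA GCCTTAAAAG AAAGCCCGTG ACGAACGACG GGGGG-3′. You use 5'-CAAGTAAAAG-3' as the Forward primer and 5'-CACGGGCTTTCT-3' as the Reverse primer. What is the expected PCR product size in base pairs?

72 bp

The forward primer matches the template at positions 119–128.
The reverse primer's reverse complement is AGAAAGCCCGTG, which matches the template at positions 179–190.
Product length = (reverse-primer end) − (forward-primer start) + 1 = 190 − 119 + 1 = 72 bp.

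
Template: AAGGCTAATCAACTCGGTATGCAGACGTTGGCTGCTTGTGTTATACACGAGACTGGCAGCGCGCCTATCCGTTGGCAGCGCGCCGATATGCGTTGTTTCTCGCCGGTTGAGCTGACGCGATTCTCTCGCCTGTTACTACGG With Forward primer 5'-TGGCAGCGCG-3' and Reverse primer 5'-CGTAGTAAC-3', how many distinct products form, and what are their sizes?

Two products: 87 bp, 68 bp

The forward primer TGGCAGCGCG matches the top strand at positions 54–63, 73–82.
The reverse primer's reverse complement is GTTACTACG, matching at positions 132–140.
Each forward site pairs with the reverse site to give a product ending at position 140: sizes 87, 68 bp.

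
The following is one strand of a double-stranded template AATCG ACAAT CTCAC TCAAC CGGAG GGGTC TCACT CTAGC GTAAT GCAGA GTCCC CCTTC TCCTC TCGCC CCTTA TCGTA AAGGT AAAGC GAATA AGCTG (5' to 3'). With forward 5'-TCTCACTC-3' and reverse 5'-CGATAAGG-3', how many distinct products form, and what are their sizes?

Two products: 69 bp, 50 bp

The forward primer TCTCACTC matches the top strand at positions 10–17, 29–36.
The reverse primer's reverse complement is CCTTATCG, matching at positions 71–78.
Each forward site pairs with the reverse site to give a product ending at position 78: sizes 69, 50 bp.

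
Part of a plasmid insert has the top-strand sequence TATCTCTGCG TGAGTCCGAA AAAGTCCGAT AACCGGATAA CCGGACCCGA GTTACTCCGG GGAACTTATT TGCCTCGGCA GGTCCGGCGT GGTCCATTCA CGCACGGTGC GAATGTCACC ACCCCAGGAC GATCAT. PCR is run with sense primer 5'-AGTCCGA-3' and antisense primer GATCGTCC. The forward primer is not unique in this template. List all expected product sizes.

The forward primer AGTCCGA matches the top strand at positions 13–19, 23–29.
The reverse primer's reverse complement is GGACGATC, matching at positions 127–134.
Each forward site pairs with the reverse site to give a product ending at position 134: sizes 122, 112 bp.

122 bp, 112 bp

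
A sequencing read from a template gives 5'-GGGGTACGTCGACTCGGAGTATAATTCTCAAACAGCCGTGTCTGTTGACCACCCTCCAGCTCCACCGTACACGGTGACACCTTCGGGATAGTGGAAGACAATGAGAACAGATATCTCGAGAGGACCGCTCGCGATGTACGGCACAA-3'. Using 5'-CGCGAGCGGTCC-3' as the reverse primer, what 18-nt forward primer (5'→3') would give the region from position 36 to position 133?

The reverse primer's reverse complement GGACCGCTCGCG matches the template at positions 122–133; the product starts at position 36.
The forward primer is identical to the top strand over positions 36–53: CCGTGTCTGTTGACCACC.

5'-CCGTGTCTGTTGACCACC-3'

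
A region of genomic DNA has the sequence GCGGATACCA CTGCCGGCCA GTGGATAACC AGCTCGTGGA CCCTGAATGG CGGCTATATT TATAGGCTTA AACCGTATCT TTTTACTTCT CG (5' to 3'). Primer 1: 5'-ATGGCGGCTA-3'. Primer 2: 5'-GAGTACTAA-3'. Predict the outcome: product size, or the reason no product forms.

Primer 2 (GAGTACTAA) does not match the top strand, and its reverse complement TTAGTACTC does not match either.
With no annealing site for primer 2, no amplification occurs.

No product — primer 2 has no binding site in the template.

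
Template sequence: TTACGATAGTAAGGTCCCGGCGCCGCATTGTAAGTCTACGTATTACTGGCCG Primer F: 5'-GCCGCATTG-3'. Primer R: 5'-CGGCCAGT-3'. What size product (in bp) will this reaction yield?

31 bp

Forward primer GCCGCATTG is found on the top strand at positions 22–30.
Reverse complement of the reverse primer: ACTGGCCG. This occurs on the top strand at positions 45–52.
Amplicon spans positions 22–52: 31 bp.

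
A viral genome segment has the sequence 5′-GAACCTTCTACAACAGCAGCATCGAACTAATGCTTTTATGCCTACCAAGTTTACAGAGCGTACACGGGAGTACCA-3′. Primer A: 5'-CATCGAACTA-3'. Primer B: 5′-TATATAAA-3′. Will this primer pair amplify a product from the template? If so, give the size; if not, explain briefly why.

Primer B (TATATAAA) does not match the top strand, and its reverse complement TTTATATA does not match either.
With no annealing site for primer B, no amplification occurs.

No product — primer B has no binding site in the template.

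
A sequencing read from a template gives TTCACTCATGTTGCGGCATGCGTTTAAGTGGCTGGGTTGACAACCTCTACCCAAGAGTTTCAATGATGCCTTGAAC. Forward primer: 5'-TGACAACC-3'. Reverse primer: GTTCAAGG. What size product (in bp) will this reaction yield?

The forward primer matches the template at positions 38–45.
Reverse complement of the reverse primer: CCTTGAAC. This occurs on the top strand at positions 69–76.
Amplicon spans positions 38–76: 39 bp.

39 bp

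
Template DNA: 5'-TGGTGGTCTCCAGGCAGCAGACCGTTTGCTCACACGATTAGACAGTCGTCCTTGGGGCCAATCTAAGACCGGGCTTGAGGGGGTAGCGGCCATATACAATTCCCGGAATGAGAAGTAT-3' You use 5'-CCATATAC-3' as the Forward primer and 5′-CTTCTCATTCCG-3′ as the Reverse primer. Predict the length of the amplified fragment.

Scanning the template, CCATATAC occurs at positions 90–97; this primer anneals to the bottom strand there with its 3' end pointing downstream.
Reverse complement of the reverse primer: CGGAATGAGAAG. This occurs on the top strand at positions 104–115.
Amplicon spans positions 90–115: 26 bp.

26 bp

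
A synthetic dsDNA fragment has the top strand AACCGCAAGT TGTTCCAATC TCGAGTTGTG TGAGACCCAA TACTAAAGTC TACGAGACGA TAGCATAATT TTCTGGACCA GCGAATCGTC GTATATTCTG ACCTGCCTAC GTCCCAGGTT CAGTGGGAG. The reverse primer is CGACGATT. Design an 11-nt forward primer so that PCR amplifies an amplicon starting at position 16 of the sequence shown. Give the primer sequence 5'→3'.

5'-CAATCTCGAGT-3'

The reverse primer's reverse complement AATCGTCG matches the template at positions 84–91; the product starts at position 16.
The forward primer is identical to the top strand over positions 16–26: CAATCTCGAGT.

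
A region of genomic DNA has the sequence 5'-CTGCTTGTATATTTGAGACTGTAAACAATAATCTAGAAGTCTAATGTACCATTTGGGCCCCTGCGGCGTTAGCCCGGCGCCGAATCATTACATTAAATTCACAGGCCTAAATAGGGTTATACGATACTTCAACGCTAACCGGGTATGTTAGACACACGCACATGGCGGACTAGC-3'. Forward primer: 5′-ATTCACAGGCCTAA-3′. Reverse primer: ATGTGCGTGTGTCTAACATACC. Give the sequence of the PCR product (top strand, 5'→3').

5'-ATTCACAGGCCTAAATAGGGTTATACGATACTTCAACGCTAACCGGGTATGTTAGACACACGCACAT-3'

The forward primer matches the template at positions 97–110.
The reverse primer's reverse complement is GGTATGTTAGACACACGCACAT, which matches the template at positions 142–163.
The product is the template from position 97 through 163 (67 bp).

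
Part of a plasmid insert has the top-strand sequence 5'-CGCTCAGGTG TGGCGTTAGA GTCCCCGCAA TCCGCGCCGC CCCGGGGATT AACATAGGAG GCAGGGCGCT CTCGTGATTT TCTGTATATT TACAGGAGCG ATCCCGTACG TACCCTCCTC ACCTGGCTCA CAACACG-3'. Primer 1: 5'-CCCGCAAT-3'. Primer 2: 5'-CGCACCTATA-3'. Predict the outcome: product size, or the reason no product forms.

No product — primer 2 has no binding site in the template.

Primer 2 (CGCACCTATA) does not match the top strand, and its reverse complement TATAGGTGCG does not match either.
With no annealing site for primer 2, no amplification occurs.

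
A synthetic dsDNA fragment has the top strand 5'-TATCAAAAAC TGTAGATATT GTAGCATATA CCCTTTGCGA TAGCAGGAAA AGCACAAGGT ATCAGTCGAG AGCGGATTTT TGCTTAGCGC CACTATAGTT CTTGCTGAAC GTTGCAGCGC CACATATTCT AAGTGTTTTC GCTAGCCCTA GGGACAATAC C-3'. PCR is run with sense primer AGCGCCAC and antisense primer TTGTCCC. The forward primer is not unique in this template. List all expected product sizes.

72 bp, 42 bp

The forward primer AGCGCCAC matches the top strand at positions 86–93, 116–123.
The reverse primer's reverse complement is GGGACAA, matching at positions 151–157.
Each forward site pairs with the reverse site to give a product ending at position 157: sizes 72, 42 bp.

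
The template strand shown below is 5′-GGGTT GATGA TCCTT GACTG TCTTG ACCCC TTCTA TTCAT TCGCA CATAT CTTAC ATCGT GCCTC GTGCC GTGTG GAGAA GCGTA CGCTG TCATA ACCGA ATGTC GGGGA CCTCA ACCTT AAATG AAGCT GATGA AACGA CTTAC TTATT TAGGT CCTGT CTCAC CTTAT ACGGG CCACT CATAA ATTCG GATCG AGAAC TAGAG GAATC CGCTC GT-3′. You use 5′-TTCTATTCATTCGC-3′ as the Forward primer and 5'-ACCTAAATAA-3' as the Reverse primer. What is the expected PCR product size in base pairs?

125 bp

The forward primer matches the template at positions 31–44.
Reverse complement of the reverse primer: TTATTTAGGT. This occurs on the top strand at positions 146–155.
The product runs from position 31 to position 155, so its length is 155 − 31 + 1 = 125 bp.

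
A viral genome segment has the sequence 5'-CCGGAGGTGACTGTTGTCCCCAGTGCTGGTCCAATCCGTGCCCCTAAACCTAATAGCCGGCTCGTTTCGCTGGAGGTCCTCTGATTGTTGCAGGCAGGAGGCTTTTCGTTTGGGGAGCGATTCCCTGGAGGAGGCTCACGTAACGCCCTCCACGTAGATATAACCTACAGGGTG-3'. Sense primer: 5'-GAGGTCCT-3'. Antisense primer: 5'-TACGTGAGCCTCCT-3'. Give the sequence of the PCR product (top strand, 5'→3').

5'-GAGGTCCTCTGATTGTTGCAGGCAGGAGGCTTTTCGTTTGGGGAGCGATTCCCTGGAGGAGGCTCACGTA-3'

Forward primer GAGGTCCT is found on the top strand at positions 73–80.
The reverse primer's reverse complement is AGGAGGCTCACGTA, which matches the template at positions 129–142.
The product is the template from position 73 through 142 (70 bp).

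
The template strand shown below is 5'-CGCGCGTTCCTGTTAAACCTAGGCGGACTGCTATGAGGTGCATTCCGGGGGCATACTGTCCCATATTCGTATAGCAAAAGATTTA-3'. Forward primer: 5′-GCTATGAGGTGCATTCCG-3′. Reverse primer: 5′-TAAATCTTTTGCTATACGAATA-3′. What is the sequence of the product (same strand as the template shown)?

Scanning the template, GCTATGAGGTGCATTCCG occurs at positions 30–47; this primer anneals to the bottom strand there with its 3' end pointing downstream.
Reverse complement of the reverse primer: TATTCGTATAGCAAAAGATTTA. This occurs on the top strand at positions 64–85.
The product is the template from position 30 through 85 (56 bp).

5'-GCTATGAGGTGCATTCCGGGGGCATACTGTCCCATATTCGTATAGCAAAAGATTTA-3'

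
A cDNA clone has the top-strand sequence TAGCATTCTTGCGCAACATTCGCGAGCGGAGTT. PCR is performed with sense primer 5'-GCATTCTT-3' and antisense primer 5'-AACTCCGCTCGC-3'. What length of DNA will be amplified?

Scanning the template, GCATTCTT occurs at positions 3–10; this primer anneals to the bottom strand there with its 3' end pointing downstream.
Reverse complement of the reverse primer: GCGAGCGGAGTT. This occurs on the top strand at positions 22–33.
Product length = (reverse-primer end) − (forward-primer start) + 1 = 33 − 3 + 1 = 31 bp.

31 bp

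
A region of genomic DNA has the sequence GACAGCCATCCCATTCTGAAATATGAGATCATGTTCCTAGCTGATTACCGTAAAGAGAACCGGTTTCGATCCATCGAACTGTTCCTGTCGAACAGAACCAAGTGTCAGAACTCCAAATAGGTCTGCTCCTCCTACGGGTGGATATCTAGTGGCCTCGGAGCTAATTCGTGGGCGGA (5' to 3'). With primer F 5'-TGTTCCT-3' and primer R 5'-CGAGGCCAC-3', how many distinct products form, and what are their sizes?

The forward primer TGTTCCT matches the top strand at positions 32–38, 80–86.
The reverse primer's reverse complement is GTGGCCTCG, matching at positions 149–157.
Each forward site pairs with the reverse site to give a product ending at position 157: sizes 126, 78 bp.

Two products: 126 bp, 78 bp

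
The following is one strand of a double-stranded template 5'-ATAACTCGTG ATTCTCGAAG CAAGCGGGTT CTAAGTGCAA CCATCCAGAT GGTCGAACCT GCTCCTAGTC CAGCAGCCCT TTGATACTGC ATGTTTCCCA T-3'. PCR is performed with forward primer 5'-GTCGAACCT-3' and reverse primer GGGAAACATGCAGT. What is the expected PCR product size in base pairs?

The forward primer matches the template at positions 52–60.
Taking the reverse complement of GGGAAACATGCAGT gives ACTGCATGTTTCCC, found at positions 86–99 on the template; the primer anneals here to the top strand with its 3' end pointing upstream.
The product runs from position 52 to position 99, so its length is 99 − 52 + 1 = 48 bp.

48 bp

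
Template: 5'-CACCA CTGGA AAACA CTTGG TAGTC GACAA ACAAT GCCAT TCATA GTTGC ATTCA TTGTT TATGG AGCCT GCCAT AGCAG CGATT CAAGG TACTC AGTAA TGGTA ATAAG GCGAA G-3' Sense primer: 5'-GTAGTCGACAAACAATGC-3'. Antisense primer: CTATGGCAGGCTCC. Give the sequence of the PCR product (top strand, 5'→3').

5'-GTAGTCGACAAACAATGCCATTCATAGTTGCATTCATTGTTTATGGAGCCTGCCATAG-3'

Forward primer GTAGTCGACAAACAATGC is found on the top strand at positions 20–37.
Taking the reverse complement of CTATGGCAGGCTCC gives GGAGCCTGCCATAG, found at positions 64–77 on the template; the primer anneals here to the top strand with its 3' end pointing upstream.
The product is the template from position 20 through 77 (58 bp).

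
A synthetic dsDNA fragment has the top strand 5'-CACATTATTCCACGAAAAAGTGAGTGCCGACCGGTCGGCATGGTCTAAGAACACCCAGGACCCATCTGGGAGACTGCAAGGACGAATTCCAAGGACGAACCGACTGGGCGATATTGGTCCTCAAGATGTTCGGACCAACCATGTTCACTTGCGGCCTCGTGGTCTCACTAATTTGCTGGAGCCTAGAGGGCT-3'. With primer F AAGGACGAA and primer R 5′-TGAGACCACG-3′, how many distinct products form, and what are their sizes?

Two products: 90 bp, 77 bp

The forward primer AAGGACGAA matches the top strand at positions 78–86, 91–99.
The reverse primer's reverse complement is CGTGGTCTCA, matching at positions 158–167.
Each forward site pairs with the reverse site to give a product ending at position 167: sizes 90, 77 bp.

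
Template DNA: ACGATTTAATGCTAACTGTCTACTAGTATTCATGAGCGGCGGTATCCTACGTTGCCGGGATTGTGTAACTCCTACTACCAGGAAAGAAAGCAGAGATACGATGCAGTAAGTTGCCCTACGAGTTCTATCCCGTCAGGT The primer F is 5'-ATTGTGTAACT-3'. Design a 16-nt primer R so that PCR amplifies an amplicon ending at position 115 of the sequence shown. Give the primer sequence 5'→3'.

The forward primer binds at positions 60–70; the product's 3' end on the top strand is position 115.
The reverse primer anneals to the top strand over positions 100–115, i.e. to GATGCAGTAAGTTGCC.
Its sequence written 5'→3' is the reverse complement: GGCAACTTACTGCATC.

5'-GGCAACTTACTGCATC-3'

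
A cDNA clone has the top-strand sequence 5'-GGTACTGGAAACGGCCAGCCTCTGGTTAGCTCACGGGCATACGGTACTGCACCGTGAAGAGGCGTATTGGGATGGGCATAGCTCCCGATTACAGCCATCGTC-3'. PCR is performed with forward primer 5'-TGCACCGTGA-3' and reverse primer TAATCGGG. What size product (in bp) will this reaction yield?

The forward primer matches the template at positions 48–57.
Taking the reverse complement of TAATCGGG gives CCCGATTA, found at positions 84–91 on the template; the primer anneals here to the top strand with its 3' end pointing upstream.
Amplicon spans positions 48–91: 44 bp.

44 bp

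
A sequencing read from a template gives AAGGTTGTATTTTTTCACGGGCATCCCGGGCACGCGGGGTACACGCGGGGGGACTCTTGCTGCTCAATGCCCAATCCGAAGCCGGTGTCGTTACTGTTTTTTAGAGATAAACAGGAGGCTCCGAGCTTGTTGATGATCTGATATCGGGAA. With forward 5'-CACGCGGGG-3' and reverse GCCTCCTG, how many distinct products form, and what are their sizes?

The forward primer CACGCGGGG matches the top strand at positions 31–39, 42–50.
The reverse primer's reverse complement is CAGGAGGC, matching at positions 112–119.
Each forward site pairs with the reverse site to give a product ending at position 119: sizes 89, 78 bp.

Two products: 89 bp, 78 bp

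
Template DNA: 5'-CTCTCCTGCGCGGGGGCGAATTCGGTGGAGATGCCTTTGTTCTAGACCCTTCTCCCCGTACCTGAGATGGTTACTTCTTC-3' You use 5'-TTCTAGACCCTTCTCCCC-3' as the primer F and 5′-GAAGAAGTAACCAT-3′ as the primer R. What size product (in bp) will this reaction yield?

Forward primer TTCTAGACCCTTCTCCCC is found on the top strand at positions 40–57.
Taking the reverse complement of GAAGAAGTAACCAT gives ATGGTTACTTCTTC, found at positions 67–80 on the template; the primer anneals here to the top strand with its 3' end pointing upstream.
Product length = (reverse-primer end) − (forward-primer start) + 1 = 80 − 40 + 1 = 41 bp.

41 bp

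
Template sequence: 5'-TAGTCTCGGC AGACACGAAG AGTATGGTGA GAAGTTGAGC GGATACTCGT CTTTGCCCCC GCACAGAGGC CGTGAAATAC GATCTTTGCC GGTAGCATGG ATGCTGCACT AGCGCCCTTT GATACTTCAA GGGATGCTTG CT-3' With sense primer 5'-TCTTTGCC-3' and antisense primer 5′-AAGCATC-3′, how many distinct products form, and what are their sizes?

The forward primer TCTTTGCC matches the top strand at positions 50–57, 83–90.
The reverse primer's reverse complement is GATGCTT, matching at positions 133–139.
Each forward site pairs with the reverse site to give a product ending at position 139: sizes 90, 57 bp.

Two products: 90 bp, 57 bp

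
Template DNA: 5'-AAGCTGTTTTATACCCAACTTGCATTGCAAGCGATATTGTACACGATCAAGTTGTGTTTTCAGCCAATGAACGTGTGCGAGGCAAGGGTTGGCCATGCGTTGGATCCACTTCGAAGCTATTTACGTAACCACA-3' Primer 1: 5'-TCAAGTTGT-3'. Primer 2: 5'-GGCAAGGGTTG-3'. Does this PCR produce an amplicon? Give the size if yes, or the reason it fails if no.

No product — both primers anneal to the same strand and extend in the same direction.

Primer 1 (TCAAGTTGT) matches the top strand at positions 47–55 (3' end points downstream).
Primer 2 (GGCAAGGGTTG) also matches the top strand directly, at positions 81–91 — its reverse complement CAACCCTTGCC is not present.
Both primers anneal to the bottom strand with 3' ends pointing the same way, so neither can prime synthesis back toward the other.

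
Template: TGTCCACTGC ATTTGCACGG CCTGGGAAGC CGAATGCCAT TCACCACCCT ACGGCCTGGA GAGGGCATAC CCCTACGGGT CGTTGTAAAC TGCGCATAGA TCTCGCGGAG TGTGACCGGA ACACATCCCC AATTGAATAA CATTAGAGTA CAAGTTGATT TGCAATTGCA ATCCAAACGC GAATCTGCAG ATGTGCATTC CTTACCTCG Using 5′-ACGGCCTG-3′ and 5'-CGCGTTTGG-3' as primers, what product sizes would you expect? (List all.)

165 bp, 131 bp

The forward primer ACGGCCTG matches the top strand at positions 17–24, 51–58.
The reverse primer's reverse complement is CCAAACGCG, matching at positions 173–181.
Each forward site pairs with the reverse site to give a product ending at position 181: sizes 165, 131 bp.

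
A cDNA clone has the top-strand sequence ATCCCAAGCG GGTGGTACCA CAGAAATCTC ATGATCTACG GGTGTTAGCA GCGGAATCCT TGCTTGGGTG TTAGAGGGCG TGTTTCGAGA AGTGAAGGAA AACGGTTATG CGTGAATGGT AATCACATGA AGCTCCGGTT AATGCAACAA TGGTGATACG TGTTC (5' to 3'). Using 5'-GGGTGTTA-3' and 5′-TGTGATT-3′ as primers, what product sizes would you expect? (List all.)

88 bp, 62 bp

The forward primer GGGTGTTA matches the top strand at positions 40–47, 66–73.
The reverse primer's reverse complement is AATCACA, matching at positions 121–127.
Each forward site pairs with the reverse site to give a product ending at position 127: sizes 88, 62 bp.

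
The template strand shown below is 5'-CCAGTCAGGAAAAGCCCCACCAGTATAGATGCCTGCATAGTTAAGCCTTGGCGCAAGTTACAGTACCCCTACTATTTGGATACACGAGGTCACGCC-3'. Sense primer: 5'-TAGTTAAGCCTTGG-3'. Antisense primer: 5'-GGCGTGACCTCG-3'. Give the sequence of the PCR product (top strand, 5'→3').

5'-TAGTTAAGCCTTGGCGCAAGTTACAGTACCCCTACTATTTGGATACACGAGGTCACGCC-3'

Scanning the template, TAGTTAAGCCTTGG occurs at positions 38–51; this primer anneals to the bottom strand there with its 3' end pointing downstream.
Reverse complement of the reverse primer: CGAGGTCACGCC. This occurs on the top strand at positions 85–96.
The product is the template from position 38 through 96 (59 bp).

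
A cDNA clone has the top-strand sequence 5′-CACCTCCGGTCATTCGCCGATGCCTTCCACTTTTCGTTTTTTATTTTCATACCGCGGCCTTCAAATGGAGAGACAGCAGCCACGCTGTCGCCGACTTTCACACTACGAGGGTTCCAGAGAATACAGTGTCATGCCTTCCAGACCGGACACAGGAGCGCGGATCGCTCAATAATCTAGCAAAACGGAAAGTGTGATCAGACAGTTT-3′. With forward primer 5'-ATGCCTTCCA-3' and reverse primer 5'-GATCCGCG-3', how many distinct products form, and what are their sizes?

The forward primer ATGCCTTCCA matches the top strand at positions 20–29, 131–140.
The reverse primer's reverse complement is CGCGGATC, matching at positions 156–163.
Each forward site pairs with the reverse site to give a product ending at position 163: sizes 144, 33 bp.

Two products: 144 bp, 33 bp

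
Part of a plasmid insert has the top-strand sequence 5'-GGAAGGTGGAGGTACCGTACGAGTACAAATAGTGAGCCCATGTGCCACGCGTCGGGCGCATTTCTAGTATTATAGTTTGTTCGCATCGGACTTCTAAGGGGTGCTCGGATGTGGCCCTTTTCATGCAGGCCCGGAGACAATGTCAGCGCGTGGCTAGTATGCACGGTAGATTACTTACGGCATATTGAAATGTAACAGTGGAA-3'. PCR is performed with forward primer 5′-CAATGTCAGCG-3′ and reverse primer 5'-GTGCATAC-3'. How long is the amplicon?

Scanning the template, CAATGTCAGCG occurs at positions 138–148; this primer anneals to the bottom strand there with its 3' end pointing downstream.
The reverse primer's reverse complement is GTATGCAC, which matches the template at positions 157–164.
Amplicon spans positions 138–164: 27 bp.

27 bp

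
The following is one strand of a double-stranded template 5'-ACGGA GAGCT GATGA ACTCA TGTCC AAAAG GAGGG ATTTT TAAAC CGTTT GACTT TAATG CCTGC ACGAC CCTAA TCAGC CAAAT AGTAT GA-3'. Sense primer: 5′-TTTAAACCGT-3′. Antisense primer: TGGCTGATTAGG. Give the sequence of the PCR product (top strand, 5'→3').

Forward primer TTTAAACCGT is found on the top strand at positions 39–48.
Reverse complement of the reverse primer: CCTAATCAGCCA. This occurs on the top strand at positions 71–82.
The product is the template from position 39 through 82 (44 bp).

5'-TTTAAACCGTTTGACTTTAATGCCTGCACGACCCTAATCAGCCA-3'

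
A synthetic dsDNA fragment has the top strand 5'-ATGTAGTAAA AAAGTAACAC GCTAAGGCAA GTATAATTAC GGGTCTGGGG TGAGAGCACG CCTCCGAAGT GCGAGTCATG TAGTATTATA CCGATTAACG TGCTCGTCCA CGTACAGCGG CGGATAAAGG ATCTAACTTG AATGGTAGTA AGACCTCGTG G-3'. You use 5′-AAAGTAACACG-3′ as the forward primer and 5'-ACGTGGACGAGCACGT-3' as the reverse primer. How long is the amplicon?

Scanning the template, AAAGTAACACG occurs at positions 11–21; this primer anneals to the bottom strand there with its 3' end pointing downstream.
Reverse complement of the reverse primer: ACGTGCTCGTCCACGT. This occurs on the top strand at positions 98–113.
The product runs from position 11 to position 113, so its length is 113 − 11 + 1 = 103 bp.

103 bp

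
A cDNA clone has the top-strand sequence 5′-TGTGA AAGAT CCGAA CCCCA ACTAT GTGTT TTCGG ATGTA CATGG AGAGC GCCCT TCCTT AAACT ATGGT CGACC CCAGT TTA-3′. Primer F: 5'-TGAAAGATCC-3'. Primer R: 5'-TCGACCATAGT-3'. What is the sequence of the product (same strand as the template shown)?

The forward primer matches the template at positions 3–12.
Reverse complement of the reverse primer: ACTATGGTCGA. This occurs on the top strand at positions 63–73.
The product is the template from position 3 through 73 (71 bp).

5'-TGAAAGATCCGAACCCCAACTATGTGTTTTCGGATGTACATGGAGAGCGCCCTTCCTTAAACTATGGTCGA-3'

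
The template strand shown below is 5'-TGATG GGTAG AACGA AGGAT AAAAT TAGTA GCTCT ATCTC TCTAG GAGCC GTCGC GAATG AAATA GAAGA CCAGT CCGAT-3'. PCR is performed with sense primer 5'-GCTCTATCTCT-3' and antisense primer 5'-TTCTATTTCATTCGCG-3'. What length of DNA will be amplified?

The forward primer matches the template at positions 31–41.
Taking the reverse complement of TTCTATTTCATTCGCG gives CGCGAATGAAATAGAA, found at positions 53–68 on the template; the primer anneals here to the top strand with its 3' end pointing upstream.
Amplicon spans positions 31–68: 38 bp.

38 bp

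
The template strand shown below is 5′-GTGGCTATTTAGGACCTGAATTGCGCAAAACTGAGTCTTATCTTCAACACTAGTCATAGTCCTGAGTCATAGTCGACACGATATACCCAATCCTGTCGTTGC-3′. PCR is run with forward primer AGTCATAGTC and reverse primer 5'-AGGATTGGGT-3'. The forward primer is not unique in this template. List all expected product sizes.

The forward primer AGTCATAGTC matches the top strand at positions 52–61, 65–74.
The reverse primer's reverse complement is ACCCAATCCT, matching at positions 85–94.
Each forward site pairs with the reverse site to give a product ending at position 94: sizes 43, 30 bp.

43 bp, 30 bp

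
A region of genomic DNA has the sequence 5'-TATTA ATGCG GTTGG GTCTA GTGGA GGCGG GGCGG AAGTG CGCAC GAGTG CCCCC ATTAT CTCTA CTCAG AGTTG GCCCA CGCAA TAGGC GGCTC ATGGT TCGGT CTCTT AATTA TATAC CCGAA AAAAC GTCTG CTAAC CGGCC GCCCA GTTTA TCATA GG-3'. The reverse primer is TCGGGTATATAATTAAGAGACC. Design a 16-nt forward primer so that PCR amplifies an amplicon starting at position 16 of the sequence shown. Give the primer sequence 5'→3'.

5'-GTCTAGTGGAGGCGGG-3'

The reverse primer's reverse complement GGTCTCTTAATTATATACCCGA matches the template at positions 103–124; the product starts at position 16.
The forward primer is identical to the top strand over positions 16–31: GTCTAGTGGAGGCGGG.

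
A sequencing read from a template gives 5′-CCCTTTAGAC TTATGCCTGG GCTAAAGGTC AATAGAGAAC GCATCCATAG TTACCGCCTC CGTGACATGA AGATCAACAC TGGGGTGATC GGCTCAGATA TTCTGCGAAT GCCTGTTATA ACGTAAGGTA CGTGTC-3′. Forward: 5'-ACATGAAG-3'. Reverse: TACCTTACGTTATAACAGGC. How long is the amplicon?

66 bp

Forward primer ACATGAAG is found on the top strand at positions 65–72.
Reverse complement of the reverse primer: GCCTGTTATAACGTAAGGTA. This occurs on the top strand at positions 111–130.
Product length = (reverse-primer end) − (forward-primer start) + 1 = 130 − 65 + 1 = 66 bp.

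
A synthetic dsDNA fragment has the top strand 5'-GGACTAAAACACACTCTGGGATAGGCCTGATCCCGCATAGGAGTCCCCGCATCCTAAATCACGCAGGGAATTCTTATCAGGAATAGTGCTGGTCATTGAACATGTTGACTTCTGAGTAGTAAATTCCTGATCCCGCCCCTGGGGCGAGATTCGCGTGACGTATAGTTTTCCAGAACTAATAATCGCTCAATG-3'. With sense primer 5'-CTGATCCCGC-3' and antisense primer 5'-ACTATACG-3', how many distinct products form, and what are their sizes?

The forward primer CTGATCCCGC matches the top strand at positions 27–36, 127–136.
The reverse primer's reverse complement is CGTATAGT, matching at positions 159–166.
Each forward site pairs with the reverse site to give a product ending at position 166: sizes 140, 40 bp.

Two products: 140 bp, 40 bp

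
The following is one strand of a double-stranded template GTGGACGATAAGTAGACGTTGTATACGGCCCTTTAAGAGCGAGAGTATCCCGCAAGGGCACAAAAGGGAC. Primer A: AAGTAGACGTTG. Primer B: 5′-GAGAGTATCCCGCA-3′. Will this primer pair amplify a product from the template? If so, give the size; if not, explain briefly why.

No product — both primers anneal to the same strand and extend in the same direction.

Primer A (AAGTAGACGTTG) matches the top strand at positions 10–21 (3' end points downstream).
Primer B (GAGAGTATCCCGCA) also matches the top strand directly, at positions 41–54 — its reverse complement TGCGGGATACTCTC is not present.
Both primers anneal to the bottom strand with 3' ends pointing the same way, so neither can prime synthesis back toward the other.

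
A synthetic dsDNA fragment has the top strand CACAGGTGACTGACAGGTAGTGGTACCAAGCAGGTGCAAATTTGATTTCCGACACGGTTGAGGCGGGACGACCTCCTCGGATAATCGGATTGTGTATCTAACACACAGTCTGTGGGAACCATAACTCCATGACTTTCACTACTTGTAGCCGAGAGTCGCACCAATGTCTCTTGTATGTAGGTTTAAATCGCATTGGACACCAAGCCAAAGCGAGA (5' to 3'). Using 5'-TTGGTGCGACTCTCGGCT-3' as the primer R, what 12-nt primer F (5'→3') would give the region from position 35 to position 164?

The reverse primer's reverse complement AGCCGAGAGTCGCACCAA matches the template at positions 147–164; the product starts at position 35.
The forward primer is identical to the top strand over positions 35–46: TGCAAATTTGAT.

5'-TGCAAATTTGAT-3'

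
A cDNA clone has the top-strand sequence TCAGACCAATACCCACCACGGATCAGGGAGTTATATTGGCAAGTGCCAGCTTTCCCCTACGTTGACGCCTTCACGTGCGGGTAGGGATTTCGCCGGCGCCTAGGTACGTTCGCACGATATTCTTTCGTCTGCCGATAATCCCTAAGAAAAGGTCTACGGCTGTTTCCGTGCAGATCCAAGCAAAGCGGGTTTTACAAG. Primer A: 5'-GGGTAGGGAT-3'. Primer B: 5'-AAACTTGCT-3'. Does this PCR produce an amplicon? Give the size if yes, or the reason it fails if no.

No product — primer B has no binding site in the template.

Primer B (AAACTTGCT) does not match the top strand, and its reverse complement AGCAAGTTT does not match either.
With no annealing site for primer B, no amplification occurs.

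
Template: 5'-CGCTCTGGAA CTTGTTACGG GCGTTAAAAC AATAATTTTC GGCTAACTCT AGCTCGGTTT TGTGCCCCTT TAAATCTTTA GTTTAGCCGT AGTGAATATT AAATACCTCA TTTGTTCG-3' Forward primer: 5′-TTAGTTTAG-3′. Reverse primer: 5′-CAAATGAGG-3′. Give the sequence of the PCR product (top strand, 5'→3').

5'-TTAGTTTAGCCGTAGTGAATATTAAATACCTCATTTG-3'

Scanning the template, TTAGTTTAG occurs at positions 78–86; this primer anneals to the bottom strand there with its 3' end pointing downstream.
Taking the reverse complement of CAAATGAGG gives CCTCATTTG, found at positions 106–114 on the template; the primer anneals here to the top strand with its 3' end pointing upstream.
The product is the template from position 78 through 114 (37 bp).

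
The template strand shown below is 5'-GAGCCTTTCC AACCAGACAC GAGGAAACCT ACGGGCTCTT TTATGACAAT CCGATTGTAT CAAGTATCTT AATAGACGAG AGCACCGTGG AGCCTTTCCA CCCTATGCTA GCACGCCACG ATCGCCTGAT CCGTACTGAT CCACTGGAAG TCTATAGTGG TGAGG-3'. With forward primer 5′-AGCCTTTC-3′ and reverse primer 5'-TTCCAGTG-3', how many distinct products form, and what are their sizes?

The forward primer AGCCTTTC matches the top strand at positions 2–9, 91–98.
The reverse primer's reverse complement is CACTGGAA, matching at positions 142–149.
Each forward site pairs with the reverse site to give a product ending at position 149: sizes 148, 59 bp.

Two products: 148 bp, 59 bp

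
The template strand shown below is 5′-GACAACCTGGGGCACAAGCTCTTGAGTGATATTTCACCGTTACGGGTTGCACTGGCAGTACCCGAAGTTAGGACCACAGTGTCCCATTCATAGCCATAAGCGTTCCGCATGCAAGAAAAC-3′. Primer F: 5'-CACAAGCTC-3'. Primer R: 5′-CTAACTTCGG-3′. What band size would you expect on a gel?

59 bp

Forward primer CACAAGCTC is found on the top strand at positions 13–21.
Taking the reverse complement of CTAACTTCGG gives CCGAAGTTAG, found at positions 62–71 on the template; the primer anneals here to the top strand with its 3' end pointing upstream.
The product runs from position 13 to position 71, so its length is 71 − 13 + 1 = 59 bp.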